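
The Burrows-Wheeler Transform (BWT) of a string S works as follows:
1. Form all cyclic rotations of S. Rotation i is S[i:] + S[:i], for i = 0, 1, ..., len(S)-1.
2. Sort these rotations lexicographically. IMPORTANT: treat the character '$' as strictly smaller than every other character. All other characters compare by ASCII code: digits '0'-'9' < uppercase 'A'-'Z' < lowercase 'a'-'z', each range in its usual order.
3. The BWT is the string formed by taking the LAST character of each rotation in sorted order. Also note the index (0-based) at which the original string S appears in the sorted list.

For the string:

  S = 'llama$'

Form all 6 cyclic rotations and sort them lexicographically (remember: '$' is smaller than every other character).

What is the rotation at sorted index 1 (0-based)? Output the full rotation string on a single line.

All 6 rotations (rotation i = S[i:]+S[:i]):
  rot[0] = llama$
  rot[1] = lama$l
  rot[2] = ama$ll
  rot[3] = ma$lla
  rot[4] = a$llam
  rot[5] = $llama
Sorted (with $ < everything):
  sorted[0] = $llama
  sorted[1] = a$llam
  sorted[2] = ama$ll
  sorted[3] = lama$l
  sorted[4] = llama$
  sorted[5] = ma$lla
sorted[1] = a$llam

Answer: a$llam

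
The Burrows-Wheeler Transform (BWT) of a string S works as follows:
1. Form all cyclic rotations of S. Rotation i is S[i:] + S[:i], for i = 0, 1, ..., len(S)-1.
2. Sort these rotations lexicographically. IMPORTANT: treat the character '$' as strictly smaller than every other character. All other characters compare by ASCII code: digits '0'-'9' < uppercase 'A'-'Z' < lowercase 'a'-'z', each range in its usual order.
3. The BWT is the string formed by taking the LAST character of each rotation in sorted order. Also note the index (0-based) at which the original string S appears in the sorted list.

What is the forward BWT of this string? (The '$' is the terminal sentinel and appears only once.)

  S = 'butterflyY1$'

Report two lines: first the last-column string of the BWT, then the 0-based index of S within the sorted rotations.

Answer: 1Yy$trfetubl
3

Derivation:
All 12 rotations (rotation i = S[i:]+S[:i]):
  rot[0] = butterflyY1$
  rot[1] = utterflyY1$b
  rot[2] = tterflyY1$bu
  rot[3] = terflyY1$but
  rot[4] = erflyY1$butt
  rot[5] = rflyY1$butte
  rot[6] = flyY1$butter
  rot[7] = lyY1$butterf
  rot[8] = yY1$butterfl
  rot[9] = Y1$butterfly
  rot[10] = 1$butterflyY
  rot[11] = $butterflyY1
Sorted (with $ < everything):
  sorted[0] = $butterflyY1  (last char: '1')
  sorted[1] = 1$butterflyY  (last char: 'Y')
  sorted[2] = Y1$butterfly  (last char: 'y')
  sorted[3] = butterflyY1$  (last char: '$')
  sorted[4] = erflyY1$butt  (last char: 't')
  sorted[5] = flyY1$butter  (last char: 'r')
  sorted[6] = lyY1$butterf  (last char: 'f')
  sorted[7] = rflyY1$butte  (last char: 'e')
  sorted[8] = terflyY1$but  (last char: 't')
  sorted[9] = tterflyY1$bu  (last char: 'u')
  sorted[10] = utterflyY1$b  (last char: 'b')
  sorted[11] = yY1$butterfl  (last char: 'l')
Last column: 1Yy$trfetubl
Original string S is at sorted index 3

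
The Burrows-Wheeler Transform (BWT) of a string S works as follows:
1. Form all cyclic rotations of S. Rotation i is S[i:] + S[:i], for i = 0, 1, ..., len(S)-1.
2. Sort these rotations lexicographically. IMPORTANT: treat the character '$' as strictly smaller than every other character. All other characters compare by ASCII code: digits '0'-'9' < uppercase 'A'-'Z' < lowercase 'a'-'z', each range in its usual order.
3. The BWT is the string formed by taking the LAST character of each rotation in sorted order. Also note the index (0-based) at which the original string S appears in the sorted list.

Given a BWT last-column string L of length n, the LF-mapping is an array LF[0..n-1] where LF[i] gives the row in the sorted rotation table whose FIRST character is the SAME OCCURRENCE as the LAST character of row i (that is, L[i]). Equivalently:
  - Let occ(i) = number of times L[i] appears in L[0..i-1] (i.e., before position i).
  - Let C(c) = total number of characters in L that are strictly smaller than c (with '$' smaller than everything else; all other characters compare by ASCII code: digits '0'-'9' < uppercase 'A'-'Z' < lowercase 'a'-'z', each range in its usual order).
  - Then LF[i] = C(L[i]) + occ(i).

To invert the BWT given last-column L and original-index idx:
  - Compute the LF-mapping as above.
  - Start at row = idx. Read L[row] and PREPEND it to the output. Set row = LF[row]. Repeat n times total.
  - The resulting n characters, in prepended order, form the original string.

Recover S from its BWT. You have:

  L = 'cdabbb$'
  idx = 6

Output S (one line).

Answer: dabbbc$

Derivation:
LF mapping: 5 6 1 2 3 4 0
Walk LF starting at row 6, prepending L[row]:
  step 1: row=6, L[6]='$', prepend. Next row=LF[6]=0
  step 2: row=0, L[0]='c', prepend. Next row=LF[0]=5
  step 3: row=5, L[5]='b', prepend. Next row=LF[5]=4
  step 4: row=4, L[4]='b', prepend. Next row=LF[4]=3
  step 5: row=3, L[3]='b', prepend. Next row=LF[3]=2
  step 6: row=2, L[2]='a', prepend. Next row=LF[2]=1
  step 7: row=1, L[1]='d', prepend. Next row=LF[1]=6
Reversed output: dabbbc$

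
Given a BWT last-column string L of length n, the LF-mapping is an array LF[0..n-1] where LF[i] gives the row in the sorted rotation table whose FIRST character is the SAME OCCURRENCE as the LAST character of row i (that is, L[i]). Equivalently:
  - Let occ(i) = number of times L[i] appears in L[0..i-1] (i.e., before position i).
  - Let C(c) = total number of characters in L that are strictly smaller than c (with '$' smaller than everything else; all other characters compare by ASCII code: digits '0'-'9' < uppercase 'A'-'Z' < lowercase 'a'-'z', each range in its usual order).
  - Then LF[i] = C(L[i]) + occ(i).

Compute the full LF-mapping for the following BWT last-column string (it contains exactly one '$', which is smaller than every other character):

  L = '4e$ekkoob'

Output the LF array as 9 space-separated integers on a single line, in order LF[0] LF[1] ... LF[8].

Answer: 1 3 0 4 5 6 7 8 2

Derivation:
Char counts: '$':1, '4':1, 'b':1, 'e':2, 'k':2, 'o':2
C (first-col start): C('$')=0, C('4')=1, C('b')=2, C('e')=3, C('k')=5, C('o')=7
L[0]='4': occ=0, LF[0]=C('4')+0=1+0=1
L[1]='e': occ=0, LF[1]=C('e')+0=3+0=3
L[2]='$': occ=0, LF[2]=C('$')+0=0+0=0
L[3]='e': occ=1, LF[3]=C('e')+1=3+1=4
L[4]='k': occ=0, LF[4]=C('k')+0=5+0=5
L[5]='k': occ=1, LF[5]=C('k')+1=5+1=6
L[6]='o': occ=0, LF[6]=C('o')+0=7+0=7
L[7]='o': occ=1, LF[7]=C('o')+1=7+1=8
L[8]='b': occ=0, LF[8]=C('b')+0=2+0=2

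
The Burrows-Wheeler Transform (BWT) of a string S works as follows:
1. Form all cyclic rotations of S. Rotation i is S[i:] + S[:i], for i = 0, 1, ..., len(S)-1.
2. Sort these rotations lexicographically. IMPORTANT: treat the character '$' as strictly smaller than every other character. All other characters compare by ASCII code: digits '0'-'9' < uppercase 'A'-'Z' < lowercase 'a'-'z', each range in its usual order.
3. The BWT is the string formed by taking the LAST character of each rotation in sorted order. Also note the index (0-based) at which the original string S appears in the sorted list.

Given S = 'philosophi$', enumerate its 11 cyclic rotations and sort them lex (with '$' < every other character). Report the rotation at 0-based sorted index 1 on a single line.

Answer: hi$philosop

Derivation:
All 11 rotations (rotation i = S[i:]+S[:i]):
  rot[0] = philosophi$
  rot[1] = hilosophi$p
  rot[2] = ilosophi$ph
  rot[3] = losophi$phi
  rot[4] = osophi$phil
  rot[5] = sophi$philo
  rot[6] = ophi$philos
  rot[7] = phi$philoso
  rot[8] = hi$philosop
  rot[9] = i$philosoph
  rot[10] = $philosophi
Sorted (with $ < everything):
  sorted[0] = $philosophi
  sorted[1] = hi$philosop
  sorted[2] = hilosophi$p
  sorted[3] = i$philosoph
  sorted[4] = ilosophi$ph
  sorted[5] = losophi$phi
  sorted[6] = ophi$philos
  sorted[7] = osophi$phil
  sorted[8] = phi$philoso
  sorted[9] = philosophi$
  sorted[10] = sophi$philo
sorted[1] = hi$philosop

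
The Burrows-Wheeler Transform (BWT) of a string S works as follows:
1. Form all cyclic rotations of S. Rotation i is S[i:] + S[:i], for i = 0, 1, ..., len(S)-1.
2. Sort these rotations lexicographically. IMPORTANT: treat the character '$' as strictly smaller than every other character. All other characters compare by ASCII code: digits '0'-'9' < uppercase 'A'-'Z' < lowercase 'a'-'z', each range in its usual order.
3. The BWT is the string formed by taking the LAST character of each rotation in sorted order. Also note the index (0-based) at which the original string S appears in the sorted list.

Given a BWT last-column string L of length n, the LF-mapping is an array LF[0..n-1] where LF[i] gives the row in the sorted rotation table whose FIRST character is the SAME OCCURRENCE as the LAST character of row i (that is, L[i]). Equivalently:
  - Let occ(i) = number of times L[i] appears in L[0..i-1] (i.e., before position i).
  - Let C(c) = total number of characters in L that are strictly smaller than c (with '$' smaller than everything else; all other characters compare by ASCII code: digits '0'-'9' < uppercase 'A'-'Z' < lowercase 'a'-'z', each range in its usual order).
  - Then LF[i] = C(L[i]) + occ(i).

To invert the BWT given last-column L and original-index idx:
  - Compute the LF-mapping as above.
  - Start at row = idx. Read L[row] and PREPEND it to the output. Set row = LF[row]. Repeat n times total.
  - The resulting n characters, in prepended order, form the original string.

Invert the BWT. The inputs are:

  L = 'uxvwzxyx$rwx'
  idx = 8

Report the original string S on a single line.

LF mapping: 2 6 3 4 11 7 10 8 0 1 5 9
Walk LF starting at row 8, prepending L[row]:
  step 1: row=8, L[8]='$', prepend. Next row=LF[8]=0
  step 2: row=0, L[0]='u', prepend. Next row=LF[0]=2
  step 3: row=2, L[2]='v', prepend. Next row=LF[2]=3
  step 4: row=3, L[3]='w', prepend. Next row=LF[3]=4
  step 5: row=4, L[4]='z', prepend. Next row=LF[4]=11
  step 6: row=11, L[11]='x', prepend. Next row=LF[11]=9
  step 7: row=9, L[9]='r', prepend. Next row=LF[9]=1
  step 8: row=1, L[1]='x', prepend. Next row=LF[1]=6
  step 9: row=6, L[6]='y', prepend. Next row=LF[6]=10
  step 10: row=10, L[10]='w', prepend. Next row=LF[10]=5
  step 11: row=5, L[5]='x', prepend. Next row=LF[5]=7
  step 12: row=7, L[7]='x', prepend. Next row=LF[7]=8
Reversed output: xxwyxrxzwvu$

Answer: xxwyxrxzwvu$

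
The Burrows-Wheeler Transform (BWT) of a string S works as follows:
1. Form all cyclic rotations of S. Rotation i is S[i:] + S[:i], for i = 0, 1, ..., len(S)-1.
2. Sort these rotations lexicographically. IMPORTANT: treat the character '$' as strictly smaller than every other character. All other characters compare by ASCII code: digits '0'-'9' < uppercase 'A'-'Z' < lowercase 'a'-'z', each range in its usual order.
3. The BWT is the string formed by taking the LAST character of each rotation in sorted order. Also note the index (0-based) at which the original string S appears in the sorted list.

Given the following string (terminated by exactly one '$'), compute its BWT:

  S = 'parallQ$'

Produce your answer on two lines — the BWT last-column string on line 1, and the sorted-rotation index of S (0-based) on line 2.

Answer: Qlrpla$a
6

Derivation:
All 8 rotations (rotation i = S[i:]+S[:i]):
  rot[0] = parallQ$
  rot[1] = arallQ$p
  rot[2] = rallQ$pa
  rot[3] = allQ$par
  rot[4] = llQ$para
  rot[5] = lQ$paral
  rot[6] = Q$parall
  rot[7] = $parallQ
Sorted (with $ < everything):
  sorted[0] = $parallQ  (last char: 'Q')
  sorted[1] = Q$parall  (last char: 'l')
  sorted[2] = allQ$par  (last char: 'r')
  sorted[3] = arallQ$p  (last char: 'p')
  sorted[4] = lQ$paral  (last char: 'l')
  sorted[5] = llQ$para  (last char: 'a')
  sorted[6] = parallQ$  (last char: '$')
  sorted[7] = rallQ$pa  (last char: 'a')
Last column: Qlrpla$a
Original string S is at sorted index 6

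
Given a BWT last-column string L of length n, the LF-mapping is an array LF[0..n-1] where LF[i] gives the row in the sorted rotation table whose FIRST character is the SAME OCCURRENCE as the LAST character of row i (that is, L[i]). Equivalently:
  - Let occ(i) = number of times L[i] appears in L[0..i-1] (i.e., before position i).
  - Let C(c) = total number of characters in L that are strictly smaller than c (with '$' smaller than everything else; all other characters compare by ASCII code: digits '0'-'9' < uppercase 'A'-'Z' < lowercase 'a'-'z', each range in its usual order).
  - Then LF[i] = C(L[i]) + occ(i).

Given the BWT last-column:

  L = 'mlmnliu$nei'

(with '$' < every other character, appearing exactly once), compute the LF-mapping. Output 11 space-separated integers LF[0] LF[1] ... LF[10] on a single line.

Char counts: '$':1, 'e':1, 'i':2, 'l':2, 'm':2, 'n':2, 'u':1
C (first-col start): C('$')=0, C('e')=1, C('i')=2, C('l')=4, C('m')=6, C('n')=8, C('u')=10
L[0]='m': occ=0, LF[0]=C('m')+0=6+0=6
L[1]='l': occ=0, LF[1]=C('l')+0=4+0=4
L[2]='m': occ=1, LF[2]=C('m')+1=6+1=7
L[3]='n': occ=0, LF[3]=C('n')+0=8+0=8
L[4]='l': occ=1, LF[4]=C('l')+1=4+1=5
L[5]='i': occ=0, LF[5]=C('i')+0=2+0=2
L[6]='u': occ=0, LF[6]=C('u')+0=10+0=10
L[7]='$': occ=0, LF[7]=C('$')+0=0+0=0
L[8]='n': occ=1, LF[8]=C('n')+1=8+1=9
L[9]='e': occ=0, LF[9]=C('e')+0=1+0=1
L[10]='i': occ=1, LF[10]=C('i')+1=2+1=3

Answer: 6 4 7 8 5 2 10 0 9 1 3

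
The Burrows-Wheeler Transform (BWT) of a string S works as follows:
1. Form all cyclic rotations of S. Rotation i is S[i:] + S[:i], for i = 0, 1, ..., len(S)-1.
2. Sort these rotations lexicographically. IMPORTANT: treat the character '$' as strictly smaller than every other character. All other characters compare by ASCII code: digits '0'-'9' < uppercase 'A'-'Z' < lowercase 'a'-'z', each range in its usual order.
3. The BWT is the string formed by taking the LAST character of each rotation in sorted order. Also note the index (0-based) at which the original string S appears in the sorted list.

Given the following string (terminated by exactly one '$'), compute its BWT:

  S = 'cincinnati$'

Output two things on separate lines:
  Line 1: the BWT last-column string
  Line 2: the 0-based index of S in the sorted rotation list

Answer: in$ntccniia
2

Derivation:
All 11 rotations (rotation i = S[i:]+S[:i]):
  rot[0] = cincinnati$
  rot[1] = incinnati$c
  rot[2] = ncinnati$ci
  rot[3] = cinnati$cin
  rot[4] = innati$cinc
  rot[5] = nnati$cinci
  rot[6] = nati$cincin
  rot[7] = ati$cincinn
  rot[8] = ti$cincinna
  rot[9] = i$cincinnat
  rot[10] = $cincinnati
Sorted (with $ < everything):
  sorted[0] = $cincinnati  (last char: 'i')
  sorted[1] = ati$cincinn  (last char: 'n')
  sorted[2] = cincinnati$  (last char: '$')
  sorted[3] = cinnati$cin  (last char: 'n')
  sorted[4] = i$cincinnat  (last char: 't')
  sorted[5] = incinnati$c  (last char: 'c')
  sorted[6] = innati$cinc  (last char: 'c')
  sorted[7] = nati$cincin  (last char: 'n')
  sorted[8] = ncinnati$ci  (last char: 'i')
  sorted[9] = nnati$cinci  (last char: 'i')
  sorted[10] = ti$cincinna  (last char: 'a')
Last column: in$ntccniia
Original string S is at sorted index 2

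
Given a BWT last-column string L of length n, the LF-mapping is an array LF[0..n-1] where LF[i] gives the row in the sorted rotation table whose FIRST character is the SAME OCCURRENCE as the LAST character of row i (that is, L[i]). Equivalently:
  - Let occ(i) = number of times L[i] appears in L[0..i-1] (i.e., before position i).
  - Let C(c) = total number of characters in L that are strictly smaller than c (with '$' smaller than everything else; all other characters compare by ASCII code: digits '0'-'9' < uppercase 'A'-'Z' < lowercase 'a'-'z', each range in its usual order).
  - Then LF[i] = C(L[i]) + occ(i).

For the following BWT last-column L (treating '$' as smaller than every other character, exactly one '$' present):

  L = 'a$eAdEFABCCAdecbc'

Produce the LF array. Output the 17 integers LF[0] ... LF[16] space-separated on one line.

Answer: 9 0 15 1 13 7 8 2 4 5 6 3 14 16 11 10 12

Derivation:
Char counts: '$':1, 'A':3, 'B':1, 'C':2, 'E':1, 'F':1, 'a':1, 'b':1, 'c':2, 'd':2, 'e':2
C (first-col start): C('$')=0, C('A')=1, C('B')=4, C('C')=5, C('E')=7, C('F')=8, C('a')=9, C('b')=10, C('c')=11, C('d')=13, C('e')=15
L[0]='a': occ=0, LF[0]=C('a')+0=9+0=9
L[1]='$': occ=0, LF[1]=C('$')+0=0+0=0
L[2]='e': occ=0, LF[2]=C('e')+0=15+0=15
L[3]='A': occ=0, LF[3]=C('A')+0=1+0=1
L[4]='d': occ=0, LF[4]=C('d')+0=13+0=13
L[5]='E': occ=0, LF[5]=C('E')+0=7+0=7
L[6]='F': occ=0, LF[6]=C('F')+0=8+0=8
L[7]='A': occ=1, LF[7]=C('A')+1=1+1=2
L[8]='B': occ=0, LF[8]=C('B')+0=4+0=4
L[9]='C': occ=0, LF[9]=C('C')+0=5+0=5
L[10]='C': occ=1, LF[10]=C('C')+1=5+1=6
L[11]='A': occ=2, LF[11]=C('A')+2=1+2=3
L[12]='d': occ=1, LF[12]=C('d')+1=13+1=14
L[13]='e': occ=1, LF[13]=C('e')+1=15+1=16
L[14]='c': occ=0, LF[14]=C('c')+0=11+0=11
L[15]='b': occ=0, LF[15]=C('b')+0=10+0=10
L[16]='c': occ=1, LF[16]=C('c')+1=11+1=12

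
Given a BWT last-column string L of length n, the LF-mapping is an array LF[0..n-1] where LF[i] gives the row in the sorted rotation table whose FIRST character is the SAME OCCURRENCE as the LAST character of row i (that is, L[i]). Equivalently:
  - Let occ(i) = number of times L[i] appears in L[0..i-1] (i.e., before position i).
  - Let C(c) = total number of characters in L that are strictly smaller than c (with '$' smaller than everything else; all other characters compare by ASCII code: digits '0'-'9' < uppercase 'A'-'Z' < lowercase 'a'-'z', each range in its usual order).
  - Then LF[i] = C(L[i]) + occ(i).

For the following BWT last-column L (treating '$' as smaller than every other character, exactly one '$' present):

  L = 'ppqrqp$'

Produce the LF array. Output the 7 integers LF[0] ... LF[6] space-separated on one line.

Char counts: '$':1, 'p':3, 'q':2, 'r':1
C (first-col start): C('$')=0, C('p')=1, C('q')=4, C('r')=6
L[0]='p': occ=0, LF[0]=C('p')+0=1+0=1
L[1]='p': occ=1, LF[1]=C('p')+1=1+1=2
L[2]='q': occ=0, LF[2]=C('q')+0=4+0=4
L[3]='r': occ=0, LF[3]=C('r')+0=6+0=6
L[4]='q': occ=1, LF[4]=C('q')+1=4+1=5
L[5]='p': occ=2, LF[5]=C('p')+2=1+2=3
L[6]='$': occ=0, LF[6]=C('$')+0=0+0=0

Answer: 1 2 4 6 5 3 0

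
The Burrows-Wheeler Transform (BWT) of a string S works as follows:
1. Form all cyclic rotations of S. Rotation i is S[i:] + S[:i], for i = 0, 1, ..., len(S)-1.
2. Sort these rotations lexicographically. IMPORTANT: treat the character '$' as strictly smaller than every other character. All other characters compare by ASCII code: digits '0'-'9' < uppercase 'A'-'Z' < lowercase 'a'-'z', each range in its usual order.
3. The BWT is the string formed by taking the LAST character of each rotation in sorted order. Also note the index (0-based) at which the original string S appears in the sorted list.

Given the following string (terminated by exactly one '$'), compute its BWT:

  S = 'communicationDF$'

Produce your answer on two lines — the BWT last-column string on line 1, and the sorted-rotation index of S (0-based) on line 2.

All 16 rotations (rotation i = S[i:]+S[:i]):
  rot[0] = communicationDF$
  rot[1] = ommunicationDF$c
  rot[2] = mmunicationDF$co
  rot[3] = municationDF$com
  rot[4] = unicationDF$comm
  rot[5] = nicationDF$commu
  rot[6] = icationDF$commun
  rot[7] = cationDF$communi
  rot[8] = ationDF$communic
  rot[9] = tionDF$communica
  rot[10] = ionDF$communicat
  rot[11] = onDF$communicati
  rot[12] = nDF$communicatio
  rot[13] = DF$communication
  rot[14] = F$communicationD
  rot[15] = $communicationDF
Sorted (with $ < everything):
  sorted[0] = $communicationDF  (last char: 'F')
  sorted[1] = DF$communication  (last char: 'n')
  sorted[2] = F$communicationD  (last char: 'D')
  sorted[3] = ationDF$communic  (last char: 'c')
  sorted[4] = cationDF$communi  (last char: 'i')
  sorted[5] = communicationDF$  (last char: '$')
  sorted[6] = icationDF$commun  (last char: 'n')
  sorted[7] = ionDF$communicat  (last char: 't')
  sorted[8] = mmunicationDF$co  (last char: 'o')
  sorted[9] = municationDF$com  (last char: 'm')
  sorted[10] = nDF$communicatio  (last char: 'o')
  sorted[11] = nicationDF$commu  (last char: 'u')
  sorted[12] = ommunicationDF$c  (last char: 'c')
  sorted[13] = onDF$communicati  (last char: 'i')
  sorted[14] = tionDF$communica  (last char: 'a')
  sorted[15] = unicationDF$comm  (last char: 'm')
Last column: FnDci$ntomouciam
Original string S is at sorted index 5

Answer: FnDci$ntomouciam
5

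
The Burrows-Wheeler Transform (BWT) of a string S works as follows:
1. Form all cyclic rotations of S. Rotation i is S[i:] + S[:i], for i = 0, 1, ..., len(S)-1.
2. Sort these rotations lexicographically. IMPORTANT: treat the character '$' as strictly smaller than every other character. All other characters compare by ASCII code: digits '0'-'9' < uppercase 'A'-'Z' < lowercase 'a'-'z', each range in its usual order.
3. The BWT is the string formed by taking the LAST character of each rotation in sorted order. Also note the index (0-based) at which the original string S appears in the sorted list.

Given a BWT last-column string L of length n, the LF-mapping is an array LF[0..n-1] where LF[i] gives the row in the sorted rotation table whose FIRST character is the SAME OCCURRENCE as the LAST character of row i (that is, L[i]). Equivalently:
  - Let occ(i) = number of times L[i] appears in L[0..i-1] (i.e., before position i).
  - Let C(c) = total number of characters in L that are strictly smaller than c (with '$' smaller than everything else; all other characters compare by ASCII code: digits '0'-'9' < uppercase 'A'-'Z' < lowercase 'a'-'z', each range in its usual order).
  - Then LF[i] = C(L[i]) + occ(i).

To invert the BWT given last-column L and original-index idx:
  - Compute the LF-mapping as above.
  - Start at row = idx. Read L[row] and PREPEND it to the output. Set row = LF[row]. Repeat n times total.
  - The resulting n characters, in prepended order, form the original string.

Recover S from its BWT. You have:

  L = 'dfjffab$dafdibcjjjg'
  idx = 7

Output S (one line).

LF mapping: 6 9 15 10 11 1 3 0 7 2 12 8 14 4 5 16 17 18 13
Walk LF starting at row 7, prepending L[row]:
  step 1: row=7, L[7]='$', prepend. Next row=LF[7]=0
  step 2: row=0, L[0]='d', prepend. Next row=LF[0]=6
  step 3: row=6, L[6]='b', prepend. Next row=LF[6]=3
  step 4: row=3, L[3]='f', prepend. Next row=LF[3]=10
  step 5: row=10, L[10]='f', prepend. Next row=LF[10]=12
  step 6: row=12, L[12]='i', prepend. Next row=LF[12]=14
  step 7: row=14, L[14]='c', prepend. Next row=LF[14]=5
  step 8: row=5, L[5]='a', prepend. Next row=LF[5]=1
  step 9: row=1, L[1]='f', prepend. Next row=LF[1]=9
  step 10: row=9, L[9]='a', prepend. Next row=LF[9]=2
  step 11: row=2, L[2]='j', prepend. Next row=LF[2]=15
  step 12: row=15, L[15]='j', prepend. Next row=LF[15]=16
  step 13: row=16, L[16]='j', prepend. Next row=LF[16]=17
  step 14: row=17, L[17]='j', prepend. Next row=LF[17]=18
  step 15: row=18, L[18]='g', prepend. Next row=LF[18]=13
  step 16: row=13, L[13]='b', prepend. Next row=LF[13]=4
  step 17: row=4, L[4]='f', prepend. Next row=LF[4]=11
  step 18: row=11, L[11]='d', prepend. Next row=LF[11]=8
  step 19: row=8, L[8]='d', prepend. Next row=LF[8]=7
Reversed output: ddfbgjjjjafaciffbd$

Answer: ddfbgjjjjafaciffbd$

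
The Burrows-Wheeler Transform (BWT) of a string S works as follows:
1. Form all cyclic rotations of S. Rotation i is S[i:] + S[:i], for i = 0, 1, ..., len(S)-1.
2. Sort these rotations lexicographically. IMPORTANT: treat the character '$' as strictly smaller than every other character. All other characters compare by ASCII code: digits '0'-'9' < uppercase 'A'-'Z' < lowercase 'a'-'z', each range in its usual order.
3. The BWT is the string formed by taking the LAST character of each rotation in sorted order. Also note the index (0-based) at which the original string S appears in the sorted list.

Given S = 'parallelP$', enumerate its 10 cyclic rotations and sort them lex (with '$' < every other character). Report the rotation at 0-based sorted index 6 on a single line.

Answer: lelP$paral

Derivation:
All 10 rotations (rotation i = S[i:]+S[:i]):
  rot[0] = parallelP$
  rot[1] = arallelP$p
  rot[2] = rallelP$pa
  rot[3] = allelP$par
  rot[4] = llelP$para
  rot[5] = lelP$paral
  rot[6] = elP$parall
  rot[7] = lP$paralle
  rot[8] = P$parallel
  rot[9] = $parallelP
Sorted (with $ < everything):
  sorted[0] = $parallelP
  sorted[1] = P$parallel
  sorted[2] = allelP$par
  sorted[3] = arallelP$p
  sorted[4] = elP$parall
  sorted[5] = lP$paralle
  sorted[6] = lelP$paral
  sorted[7] = llelP$para
  sorted[8] = parallelP$
  sorted[9] = rallelP$pa
sorted[6] = lelP$paral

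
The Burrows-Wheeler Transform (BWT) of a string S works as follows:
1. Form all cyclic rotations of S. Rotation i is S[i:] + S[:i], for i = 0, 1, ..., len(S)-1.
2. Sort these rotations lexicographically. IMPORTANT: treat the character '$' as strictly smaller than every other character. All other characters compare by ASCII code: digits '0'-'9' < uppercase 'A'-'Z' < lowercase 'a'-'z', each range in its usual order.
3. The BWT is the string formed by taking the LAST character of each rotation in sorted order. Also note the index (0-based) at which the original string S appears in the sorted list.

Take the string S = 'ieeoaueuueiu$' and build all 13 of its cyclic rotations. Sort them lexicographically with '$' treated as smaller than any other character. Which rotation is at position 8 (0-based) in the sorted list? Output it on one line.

Answer: oaueuueiu$iee

Derivation:
All 13 rotations (rotation i = S[i:]+S[:i]):
  rot[0] = ieeoaueuueiu$
  rot[1] = eeoaueuueiu$i
  rot[2] = eoaueuueiu$ie
  rot[3] = oaueuueiu$iee
  rot[4] = aueuueiu$ieeo
  rot[5] = ueuueiu$ieeoa
  rot[6] = euueiu$ieeoau
  rot[7] = uueiu$ieeoaue
  rot[8] = ueiu$ieeoaueu
  rot[9] = eiu$ieeoaueuu
  rot[10] = iu$ieeoaueuue
  rot[11] = u$ieeoaueuuei
  rot[12] = $ieeoaueuueiu
Sorted (with $ < everything):
  sorted[0] = $ieeoaueuueiu
  sorted[1] = aueuueiu$ieeo
  sorted[2] = eeoaueuueiu$i
  sorted[3] = eiu$ieeoaueuu
  sorted[4] = eoaueuueiu$ie
  sorted[5] = euueiu$ieeoau
  sorted[6] = ieeoaueuueiu$
  sorted[7] = iu$ieeoaueuue
  sorted[8] = oaueuueiu$iee
  sorted[9] = u$ieeoaueuuei
  sorted[10] = ueiu$ieeoaueu
  sorted[11] = ueuueiu$ieeoa
  sorted[12] = uueiu$ieeoaue
sorted[8] = oaueuueiu$iee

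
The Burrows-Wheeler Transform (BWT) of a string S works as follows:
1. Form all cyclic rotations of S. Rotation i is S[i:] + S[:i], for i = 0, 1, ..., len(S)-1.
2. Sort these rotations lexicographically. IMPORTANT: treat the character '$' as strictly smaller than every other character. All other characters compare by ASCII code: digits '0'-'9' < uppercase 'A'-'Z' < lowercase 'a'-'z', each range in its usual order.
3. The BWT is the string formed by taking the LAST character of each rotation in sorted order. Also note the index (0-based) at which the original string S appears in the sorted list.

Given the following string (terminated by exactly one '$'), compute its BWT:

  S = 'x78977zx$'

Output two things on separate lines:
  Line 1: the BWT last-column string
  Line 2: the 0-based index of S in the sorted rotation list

Answer: x9x778z$7
7

Derivation:
All 9 rotations (rotation i = S[i:]+S[:i]):
  rot[0] = x78977zx$
  rot[1] = 78977zx$x
  rot[2] = 8977zx$x7
  rot[3] = 977zx$x78
  rot[4] = 77zx$x789
  rot[5] = 7zx$x7897
  rot[6] = zx$x78977
  rot[7] = x$x78977z
  rot[8] = $x78977zx
Sorted (with $ < everything):
  sorted[0] = $x78977zx  (last char: 'x')
  sorted[1] = 77zx$x789  (last char: '9')
  sorted[2] = 78977zx$x  (last char: 'x')
  sorted[3] = 7zx$x7897  (last char: '7')
  sorted[4] = 8977zx$x7  (last char: '7')
  sorted[5] = 977zx$x78  (last char: '8')
  sorted[6] = x$x78977z  (last char: 'z')
  sorted[7] = x78977zx$  (last char: '$')
  sorted[8] = zx$x78977  (last char: '7')
Last column: x9x778z$7
Original string S is at sorted index 7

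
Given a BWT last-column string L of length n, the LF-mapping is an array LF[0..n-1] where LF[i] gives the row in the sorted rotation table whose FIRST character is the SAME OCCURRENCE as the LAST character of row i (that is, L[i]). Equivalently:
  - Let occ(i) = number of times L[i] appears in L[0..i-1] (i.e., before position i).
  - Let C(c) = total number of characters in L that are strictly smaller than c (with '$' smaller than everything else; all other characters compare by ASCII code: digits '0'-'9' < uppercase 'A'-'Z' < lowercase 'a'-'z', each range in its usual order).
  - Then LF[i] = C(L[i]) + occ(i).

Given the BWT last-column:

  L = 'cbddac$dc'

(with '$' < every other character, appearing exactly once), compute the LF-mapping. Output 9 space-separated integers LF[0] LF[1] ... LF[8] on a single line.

Char counts: '$':1, 'a':1, 'b':1, 'c':3, 'd':3
C (first-col start): C('$')=0, C('a')=1, C('b')=2, C('c')=3, C('d')=6
L[0]='c': occ=0, LF[0]=C('c')+0=3+0=3
L[1]='b': occ=0, LF[1]=C('b')+0=2+0=2
L[2]='d': occ=0, LF[2]=C('d')+0=6+0=6
L[3]='d': occ=1, LF[3]=C('d')+1=6+1=7
L[4]='a': occ=0, LF[4]=C('a')+0=1+0=1
L[5]='c': occ=1, LF[5]=C('c')+1=3+1=4
L[6]='$': occ=0, LF[6]=C('$')+0=0+0=0
L[7]='d': occ=2, LF[7]=C('d')+2=6+2=8
L[8]='c': occ=2, LF[8]=C('c')+2=3+2=5

Answer: 3 2 6 7 1 4 0 8 5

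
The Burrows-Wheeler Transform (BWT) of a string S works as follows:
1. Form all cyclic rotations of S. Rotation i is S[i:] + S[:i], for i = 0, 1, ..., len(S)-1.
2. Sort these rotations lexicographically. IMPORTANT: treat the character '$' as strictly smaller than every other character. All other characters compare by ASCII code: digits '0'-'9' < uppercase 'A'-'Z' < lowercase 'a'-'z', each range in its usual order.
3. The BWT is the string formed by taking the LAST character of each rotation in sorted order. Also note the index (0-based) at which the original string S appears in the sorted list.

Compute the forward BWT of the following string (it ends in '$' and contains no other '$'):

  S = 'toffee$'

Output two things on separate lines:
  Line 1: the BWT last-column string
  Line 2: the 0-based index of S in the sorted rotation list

Answer: eeffot$
6

Derivation:
All 7 rotations (rotation i = S[i:]+S[:i]):
  rot[0] = toffee$
  rot[1] = offee$t
  rot[2] = ffee$to
  rot[3] = fee$tof
  rot[4] = ee$toff
  rot[5] = e$toffe
  rot[6] = $toffee
Sorted (with $ < everything):
  sorted[0] = $toffee  (last char: 'e')
  sorted[1] = e$toffe  (last char: 'e')
  sorted[2] = ee$toff  (last char: 'f')
  sorted[3] = fee$tof  (last char: 'f')
  sorted[4] = ffee$to  (last char: 'o')
  sorted[5] = offee$t  (last char: 't')
  sorted[6] = toffee$  (last char: '$')
Last column: eeffot$
Original string S is at sorted index 6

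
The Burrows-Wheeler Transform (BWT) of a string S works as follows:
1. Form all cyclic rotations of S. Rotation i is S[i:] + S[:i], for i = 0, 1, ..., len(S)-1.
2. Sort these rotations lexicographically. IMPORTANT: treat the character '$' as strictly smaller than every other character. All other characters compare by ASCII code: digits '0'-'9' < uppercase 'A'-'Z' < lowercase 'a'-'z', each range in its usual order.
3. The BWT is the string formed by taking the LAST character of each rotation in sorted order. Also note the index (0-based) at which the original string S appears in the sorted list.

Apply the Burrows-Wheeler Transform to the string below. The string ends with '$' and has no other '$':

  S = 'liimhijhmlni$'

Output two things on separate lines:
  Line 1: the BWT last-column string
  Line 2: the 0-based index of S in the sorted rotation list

Answer: imjnlhii$mihl
8

Derivation:
All 13 rotations (rotation i = S[i:]+S[:i]):
  rot[0] = liimhijhmlni$
  rot[1] = iimhijhmlni$l
  rot[2] = imhijhmlni$li
  rot[3] = mhijhmlni$lii
  rot[4] = hijhmlni$liim
  rot[5] = ijhmlni$liimh
  rot[6] = jhmlni$liimhi
  rot[7] = hmlni$liimhij
  rot[8] = mlni$liimhijh
  rot[9] = lni$liimhijhm
  rot[10] = ni$liimhijhml
  rot[11] = i$liimhijhmln
  rot[12] = $liimhijhmlni
Sorted (with $ < everything):
  sorted[0] = $liimhijhmlni  (last char: 'i')
  sorted[1] = hijhmlni$liim  (last char: 'm')
  sorted[2] = hmlni$liimhij  (last char: 'j')
  sorted[3] = i$liimhijhmln  (last char: 'n')
  sorted[4] = iimhijhmlni$l  (last char: 'l')
  sorted[5] = ijhmlni$liimh  (last char: 'h')
  sorted[6] = imhijhmlni$li  (last char: 'i')
  sorted[7] = jhmlni$liimhi  (last char: 'i')
  sorted[8] = liimhijhmlni$  (last char: '$')
  sorted[9] = lni$liimhijhm  (last char: 'm')
  sorted[10] = mhijhmlni$lii  (last char: 'i')
  sorted[11] = mlni$liimhijh  (last char: 'h')
  sorted[12] = ni$liimhijhml  (last char: 'l')
Last column: imjnlhii$mihl
Original string S is at sorted index 8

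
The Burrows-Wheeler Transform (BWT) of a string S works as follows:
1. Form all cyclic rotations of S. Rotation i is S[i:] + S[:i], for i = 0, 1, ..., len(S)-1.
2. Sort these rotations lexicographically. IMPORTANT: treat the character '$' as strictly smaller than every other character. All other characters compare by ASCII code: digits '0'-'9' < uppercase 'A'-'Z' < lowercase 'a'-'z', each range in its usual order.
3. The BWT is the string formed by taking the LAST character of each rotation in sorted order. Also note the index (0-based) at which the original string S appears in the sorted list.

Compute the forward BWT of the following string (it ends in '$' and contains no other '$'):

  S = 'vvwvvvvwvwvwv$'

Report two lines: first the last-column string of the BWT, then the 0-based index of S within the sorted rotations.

All 14 rotations (rotation i = S[i:]+S[:i]):
  rot[0] = vvwvvvvwvwvwv$
  rot[1] = vwvvvvwvwvwv$v
  rot[2] = wvvvvwvwvwv$vv
  rot[3] = vvvvwvwvwv$vvw
  rot[4] = vvvwvwvwv$vvwv
  rot[5] = vvwvwvwv$vvwvv
  rot[6] = vwvwvwv$vvwvvv
  rot[7] = wvwvwv$vvwvvvv
  rot[8] = vwvwv$vvwvvvvw
  rot[9] = wvwv$vvwvvvvwv
  rot[10] = vwv$vvwvvvvwvw
  rot[11] = wv$vvwvvvvwvwv
  rot[12] = v$vvwvvvvwvwvw
  rot[13] = $vvwvvvvwvwvwv
Sorted (with $ < everything):
  sorted[0] = $vvwvvvvwvwvwv  (last char: 'v')
  sorted[1] = v$vvwvvvvwvwvw  (last char: 'w')
  sorted[2] = vvvvwvwvwv$vvw  (last char: 'w')
  sorted[3] = vvvwvwvwv$vvwv  (last char: 'v')
  sorted[4] = vvwvvvvwvwvwv$  (last char: '$')
  sorted[5] = vvwvwvwv$vvwvv  (last char: 'v')
  sorted[6] = vwv$vvwvvvvwvw  (last char: 'w')
  sorted[7] = vwvvvvwvwvwv$v  (last char: 'v')
  sorted[8] = vwvwv$vvwvvvvw  (last char: 'w')
  sorted[9] = vwvwvwv$vvwvvv  (last char: 'v')
  sorted[10] = wv$vvwvvvvwvwv  (last char: 'v')
  sorted[11] = wvvvvwvwvwv$vv  (last char: 'v')
  sorted[12] = wvwv$vvwvvvvwv  (last char: 'v')
  sorted[13] = wvwvwv$vvwvvvv  (last char: 'v')
Last column: vwwv$vwvwvvvvv
Original string S is at sorted index 4

Answer: vwwv$vwvwvvvvv
4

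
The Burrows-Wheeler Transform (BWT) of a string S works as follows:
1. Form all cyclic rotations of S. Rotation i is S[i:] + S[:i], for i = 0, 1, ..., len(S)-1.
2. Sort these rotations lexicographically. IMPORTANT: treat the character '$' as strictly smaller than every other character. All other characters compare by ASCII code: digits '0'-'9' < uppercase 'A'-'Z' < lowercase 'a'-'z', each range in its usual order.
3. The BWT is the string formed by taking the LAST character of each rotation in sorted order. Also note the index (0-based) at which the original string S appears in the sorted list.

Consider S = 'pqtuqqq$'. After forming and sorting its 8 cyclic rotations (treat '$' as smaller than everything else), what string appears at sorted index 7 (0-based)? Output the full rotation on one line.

Answer: uqqq$pqt

Derivation:
All 8 rotations (rotation i = S[i:]+S[:i]):
  rot[0] = pqtuqqq$
  rot[1] = qtuqqq$p
  rot[2] = tuqqq$pq
  rot[3] = uqqq$pqt
  rot[4] = qqq$pqtu
  rot[5] = qq$pqtuq
  rot[6] = q$pqtuqq
  rot[7] = $pqtuqqq
Sorted (with $ < everything):
  sorted[0] = $pqtuqqq
  sorted[1] = pqtuqqq$
  sorted[2] = q$pqtuqq
  sorted[3] = qq$pqtuq
  sorted[4] = qqq$pqtu
  sorted[5] = qtuqqq$p
  sorted[6] = tuqqq$pq
  sorted[7] = uqqq$pqt
sorted[7] = uqqq$pqt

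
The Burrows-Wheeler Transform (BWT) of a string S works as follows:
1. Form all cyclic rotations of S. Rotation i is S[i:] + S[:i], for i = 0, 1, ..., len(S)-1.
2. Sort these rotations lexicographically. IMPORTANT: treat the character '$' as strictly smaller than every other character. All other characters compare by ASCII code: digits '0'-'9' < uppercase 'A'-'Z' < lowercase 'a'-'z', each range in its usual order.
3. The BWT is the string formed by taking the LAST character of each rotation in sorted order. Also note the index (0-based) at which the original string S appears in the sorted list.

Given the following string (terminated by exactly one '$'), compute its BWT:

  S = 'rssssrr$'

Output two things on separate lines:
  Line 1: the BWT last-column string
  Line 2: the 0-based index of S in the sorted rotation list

All 8 rotations (rotation i = S[i:]+S[:i]):
  rot[0] = rssssrr$
  rot[1] = ssssrr$r
  rot[2] = sssrr$rs
  rot[3] = ssrr$rss
  rot[4] = srr$rsss
  rot[5] = rr$rssss
  rot[6] = r$rssssr
  rot[7] = $rssssrr
Sorted (with $ < everything):
  sorted[0] = $rssssrr  (last char: 'r')
  sorted[1] = r$rssssr  (last char: 'r')
  sorted[2] = rr$rssss  (last char: 's')
  sorted[3] = rssssrr$  (last char: '$')
  sorted[4] = srr$rsss  (last char: 's')
  sorted[5] = ssrr$rss  (last char: 's')
  sorted[6] = sssrr$rs  (last char: 's')
  sorted[7] = ssssrr$r  (last char: 'r')
Last column: rrs$sssr
Original string S is at sorted index 3

Answer: rrs$sssr
3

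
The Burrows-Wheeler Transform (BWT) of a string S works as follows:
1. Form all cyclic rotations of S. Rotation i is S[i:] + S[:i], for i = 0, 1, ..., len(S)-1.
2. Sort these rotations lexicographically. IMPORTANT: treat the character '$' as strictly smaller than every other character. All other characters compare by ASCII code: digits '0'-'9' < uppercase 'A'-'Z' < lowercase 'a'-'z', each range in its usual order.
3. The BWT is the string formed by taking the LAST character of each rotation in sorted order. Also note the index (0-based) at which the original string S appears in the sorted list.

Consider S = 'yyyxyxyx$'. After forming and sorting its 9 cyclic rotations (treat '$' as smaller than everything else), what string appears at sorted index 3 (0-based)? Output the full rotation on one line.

Answer: xyxyx$yyy

Derivation:
All 9 rotations (rotation i = S[i:]+S[:i]):
  rot[0] = yyyxyxyx$
  rot[1] = yyxyxyx$y
  rot[2] = yxyxyx$yy
  rot[3] = xyxyx$yyy
  rot[4] = yxyx$yyyx
  rot[5] = xyx$yyyxy
  rot[6] = yx$yyyxyx
  rot[7] = x$yyyxyxy
  rot[8] = $yyyxyxyx
Sorted (with $ < everything):
  sorted[0] = $yyyxyxyx
  sorted[1] = x$yyyxyxy
  sorted[2] = xyx$yyyxy
  sorted[3] = xyxyx$yyy
  sorted[4] = yx$yyyxyx
  sorted[5] = yxyx$yyyx
  sorted[6] = yxyxyx$yy
  sorted[7] = yyxyxyx$y
  sorted[8] = yyyxyxyx$
sorted[3] = xyxyx$yyy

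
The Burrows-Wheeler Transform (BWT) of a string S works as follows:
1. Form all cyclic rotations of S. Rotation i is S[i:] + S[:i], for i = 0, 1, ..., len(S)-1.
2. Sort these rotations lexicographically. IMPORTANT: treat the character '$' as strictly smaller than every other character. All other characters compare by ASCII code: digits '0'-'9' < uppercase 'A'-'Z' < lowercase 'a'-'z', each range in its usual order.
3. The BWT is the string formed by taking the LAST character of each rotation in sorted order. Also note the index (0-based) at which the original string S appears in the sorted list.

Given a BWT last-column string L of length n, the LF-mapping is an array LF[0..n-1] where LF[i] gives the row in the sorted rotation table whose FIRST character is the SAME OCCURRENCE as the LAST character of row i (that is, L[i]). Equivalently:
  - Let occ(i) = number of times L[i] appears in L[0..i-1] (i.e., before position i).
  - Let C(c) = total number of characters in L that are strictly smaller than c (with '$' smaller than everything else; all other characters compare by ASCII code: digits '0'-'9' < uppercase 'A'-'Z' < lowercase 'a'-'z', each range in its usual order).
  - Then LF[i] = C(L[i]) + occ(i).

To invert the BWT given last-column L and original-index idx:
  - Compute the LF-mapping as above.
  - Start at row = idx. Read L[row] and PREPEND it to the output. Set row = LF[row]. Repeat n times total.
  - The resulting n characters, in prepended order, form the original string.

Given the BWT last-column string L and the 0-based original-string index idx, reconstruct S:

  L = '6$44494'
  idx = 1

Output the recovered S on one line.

Answer: 444496$

Derivation:
LF mapping: 5 0 1 2 3 6 4
Walk LF starting at row 1, prepending L[row]:
  step 1: row=1, L[1]='$', prepend. Next row=LF[1]=0
  step 2: row=0, L[0]='6', prepend. Next row=LF[0]=5
  step 3: row=5, L[5]='9', prepend. Next row=LF[5]=6
  step 4: row=6, L[6]='4', prepend. Next row=LF[6]=4
  step 5: row=4, L[4]='4', prepend. Next row=LF[4]=3
  step 6: row=3, L[3]='4', prepend. Next row=LF[3]=2
  step 7: row=2, L[2]='4', prepend. Next row=LF[2]=1
Reversed output: 444496$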